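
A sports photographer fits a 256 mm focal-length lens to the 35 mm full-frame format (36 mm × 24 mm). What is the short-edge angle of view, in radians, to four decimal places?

Angle of view α = 2·arctan(h/2f) with h = 24 mm and f = 256 mm.
h/2f = 0.04688; arctan(0.04688) ≈ 0.0468 rad, so α ≈ 0.0937 rad.

0.0937 rad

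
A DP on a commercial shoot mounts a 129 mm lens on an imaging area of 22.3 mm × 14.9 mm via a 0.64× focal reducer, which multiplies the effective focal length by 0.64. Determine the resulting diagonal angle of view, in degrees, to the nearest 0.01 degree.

Effective focal length f = 129 × 0.64 = 82.56 mm.
Sensor diagonal = √(22.3² + 14.9²) = √719.3000 ≈ 26.8198 mm.
α = 2·arctan(26.820 / (2 × 82.56)) = 2·arctan(0.16243) ≈ 18.4515°.

18.45°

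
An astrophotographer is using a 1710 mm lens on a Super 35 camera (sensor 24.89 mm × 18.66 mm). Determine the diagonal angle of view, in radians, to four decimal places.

0.0182 rad

Sensor diagonal = √(24.89² + 18.66²) = √967.7077 ≈ 31.1080 mm.
Angle of view α = 2·arctan(d/2f) with d = 31.1080 mm and f = 1710 mm.
d/2f = 0.00910; arctan(0.00910) ≈ 0.0091 rad, so α ≈ 0.0182 rad.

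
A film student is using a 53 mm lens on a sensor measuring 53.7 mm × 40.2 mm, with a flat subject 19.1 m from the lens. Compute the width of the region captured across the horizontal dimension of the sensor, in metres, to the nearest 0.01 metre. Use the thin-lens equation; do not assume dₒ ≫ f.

19.30 m

dₒ: 19.1 m = 19100 mm.
Similar triangles through the lens centre give W/dₒ = w/dᵢ; with 1/f = 1/dₒ + 1/dᵢ this gives W = w·(dₒ − f)/f.
W = 53.7 mm × (19100 − 53) / 53 = 53.7 × 359.3774 ≈ 19298.564 mm = 19.2986 m.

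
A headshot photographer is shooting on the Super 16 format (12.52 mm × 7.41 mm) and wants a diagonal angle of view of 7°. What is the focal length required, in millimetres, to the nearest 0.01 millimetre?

Sensor diagonal = √(12.52² + 7.41²) = √211.6585 ≈ 14.5485 mm.
From α = 2·arctan(d/2f) we get f = d / (2·tan(α/2)).
With d = 14.5485 mm and α/2 = 3.5°, tan(α/2) ≈ 0.06116, so f ≈ 14.5485 / 0.12233 ≈ 118.9328 mm.

118.93 mm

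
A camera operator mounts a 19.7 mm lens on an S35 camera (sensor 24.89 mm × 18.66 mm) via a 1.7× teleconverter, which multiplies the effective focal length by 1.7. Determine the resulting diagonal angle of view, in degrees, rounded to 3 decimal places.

49.824°

Effective focal length f = 19.7 × 1.7 = 33.49 mm.
Sensor diagonal = √(24.89² + 18.66²) = √967.7077 ≈ 31.1080 mm.
α = 2·arctan(31.108 / (2 × 33.49)) = 2·arctan(0.46444) ≈ 49.8238°.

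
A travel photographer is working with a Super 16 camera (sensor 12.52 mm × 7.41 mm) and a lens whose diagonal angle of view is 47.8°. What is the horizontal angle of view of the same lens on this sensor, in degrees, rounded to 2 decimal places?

Sensor diagonal = √(12.52² + 7.41²) = √211.6585 ≈ 14.5485 mm.
From the diagonal AOV: f = 14.5485 / (2·tan(23.9°)) = 14.5485 / 0.88628 ≈ 16.4153 mm.
Horizontal AOV = 2·arctan(12.52 / (2 × 16.4153)) = 2·arctan(0.38135) ≈ 41.7489°.

41.75°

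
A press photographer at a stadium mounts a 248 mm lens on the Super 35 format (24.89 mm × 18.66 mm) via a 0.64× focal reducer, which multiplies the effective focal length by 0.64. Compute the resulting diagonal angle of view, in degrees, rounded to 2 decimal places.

11.19°

Effective focal length f = 248 × 0.64 = 158.72 mm.
Sensor diagonal = √(24.89² + 18.66²) = √967.7077 ≈ 31.1080 mm.
α = 2·arctan(31.108 / (2 × 158.72)) = 2·arctan(0.09800) ≈ 11.1938°.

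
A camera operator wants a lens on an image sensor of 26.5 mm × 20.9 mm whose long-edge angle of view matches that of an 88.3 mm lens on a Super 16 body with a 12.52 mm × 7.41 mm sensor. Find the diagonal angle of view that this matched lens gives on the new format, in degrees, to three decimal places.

10.319°

Equal long-edge AOV ⇒ f₂ = f₁ · 26.5/12.52 = 88.3 × 2.11661 ≈ 186.8970 mm.
Sensor diagonal = √(26.5² + 20.9²) = √1139.0600 ≈ 33.7500 mm.
Diagonal AOV on the new format = 2·arctan(33.7500 / (2 × 186.8970)) = 2·arctan(0.09029) ≈ 10.3185°.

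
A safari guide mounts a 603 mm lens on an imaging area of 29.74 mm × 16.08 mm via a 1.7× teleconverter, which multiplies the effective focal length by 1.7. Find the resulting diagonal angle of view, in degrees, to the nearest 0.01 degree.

1.89°

Effective focal length f = 603 × 1.7 = 1025.1 mm.
Sensor diagonal = √(29.74² + 16.08²) = √1143.0340 ≈ 33.8088 mm.
α = 2·arctan(33.809 / (2 × 1025.1)) = 2·arctan(0.01649) ≈ 1.8895°.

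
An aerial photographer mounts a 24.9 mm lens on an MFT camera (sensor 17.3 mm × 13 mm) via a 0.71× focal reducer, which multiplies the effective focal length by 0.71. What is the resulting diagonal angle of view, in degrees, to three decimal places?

Effective focal length f = 24.9 × 0.71 = 17.679 mm.
Sensor diagonal = √(17.3² + 13²) = √468.2900 ≈ 21.6400 mm.
α = 2·arctan(21.640 / (2 × 17.679)) = 2·arctan(0.61203) ≈ 62.9354°.

62.935°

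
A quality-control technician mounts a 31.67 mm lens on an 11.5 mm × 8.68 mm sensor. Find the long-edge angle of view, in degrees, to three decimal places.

20.581°

Angle of view α = 2·arctan(w/2f) with w = 11.5 mm and f = 31.67 mm.
w/2f = 0.18156; arctan(0.18156) ≈ 10.2905°, so α ≈ 20.5810°.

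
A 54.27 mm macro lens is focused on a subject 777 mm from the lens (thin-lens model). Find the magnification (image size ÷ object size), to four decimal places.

Thin lens: 1/f = 1/dₒ + 1/dᵢ → 1/dᵢ = 1/54.27 − 1/777 = 0.0171394 mm⁻¹, so dᵢ ≈ 58.3451 mm.
Magnification m = dᵢ/dₒ = 58.3451/777 ≈ 0.07509.

0.0751×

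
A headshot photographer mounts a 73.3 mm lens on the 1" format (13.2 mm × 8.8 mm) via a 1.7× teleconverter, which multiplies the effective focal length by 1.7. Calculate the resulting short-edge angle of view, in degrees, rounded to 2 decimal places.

Effective focal length f = 73.3 × 1.7 = 124.61 mm.
α = 2·arctan(8.8 / (2 × 124.61)) = 2·arctan(0.03531) ≈ 4.0446°.

4.04°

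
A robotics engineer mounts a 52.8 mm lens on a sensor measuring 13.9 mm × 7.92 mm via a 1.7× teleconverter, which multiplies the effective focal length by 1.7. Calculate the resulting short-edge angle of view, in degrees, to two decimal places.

Effective focal length f = 52.8 × 1.7 = 89.76 mm.
α = 2·arctan(7.92 / (2 × 89.76)) = 2·arctan(0.04412) ≈ 5.0522°.

5.05°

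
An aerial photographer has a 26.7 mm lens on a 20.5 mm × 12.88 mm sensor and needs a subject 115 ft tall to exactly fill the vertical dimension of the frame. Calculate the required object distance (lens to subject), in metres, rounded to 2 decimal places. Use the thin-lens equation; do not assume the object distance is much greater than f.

72.69 m

W: 115 ft × 304.8 mm/ft = 35052.00 mm.
Magnification m = h/W = dᵢ/dₒ; combined with 1/f = 1/dₒ + 1/dᵢ this gives dₒ = f·(1 + W/h).
dₒ = 26.7 mm × (1 + 35052/12.88) = 26.7 × 2722.4285 ≈ 72688.841 mm = 72.6888 m.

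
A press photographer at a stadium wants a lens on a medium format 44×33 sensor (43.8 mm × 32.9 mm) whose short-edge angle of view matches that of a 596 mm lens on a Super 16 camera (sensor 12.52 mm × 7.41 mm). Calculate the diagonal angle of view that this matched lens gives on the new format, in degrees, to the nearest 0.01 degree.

Equal short-edge AOV ⇒ f₂ = f₁ · 32.9/7.41 = 596 × 4.43995 ≈ 2646.2078 mm.
Sensor diagonal = √(43.8² + 32.9²) = √3000.8500 ≈ 54.7800 mm.
Diagonal AOV on the new format = 2·arctan(54.7800 / (2 × 2646.2078)) = 2·arctan(0.01035) ≈ 1.1861°.

1.19°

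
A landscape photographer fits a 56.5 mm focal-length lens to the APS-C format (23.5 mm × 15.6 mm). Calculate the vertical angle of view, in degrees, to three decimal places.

15.720°

Angle of view α = 2·arctan(h/2f) with h = 15.6 mm and f = 56.5 mm.
h/2f = 0.13805; arctan(0.13805) ≈ 7.8602°, so α ≈ 15.7204°.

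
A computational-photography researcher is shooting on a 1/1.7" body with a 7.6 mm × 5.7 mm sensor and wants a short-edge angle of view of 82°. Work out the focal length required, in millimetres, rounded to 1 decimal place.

From α = 2·arctan(h/2f) we get f = h / (2·tan(α/2)).
With h = 5.7 mm and α/2 = 41°, tan(α/2) ≈ 0.86929, so f ≈ 5.7 / 1.73857 ≈ 3.2785 mm.

3.3 mm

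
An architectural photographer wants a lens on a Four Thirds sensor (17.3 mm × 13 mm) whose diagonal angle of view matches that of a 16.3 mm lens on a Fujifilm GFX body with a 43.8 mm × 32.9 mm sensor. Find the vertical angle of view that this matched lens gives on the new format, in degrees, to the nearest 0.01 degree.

Sensor diagonal = √(43.8² + 32.9²) = √3000.8500 ≈ 54.7800 mm.
Sensor diagonal = √(17.3² + 13²) = √468.2900 ≈ 21.6400 mm.
Equal diagonal AOV ⇒ f₂ = f₁ · 21.6400/54.7800 = 16.3 × 0.39503 ≈ 6.4391 mm.
Vertical AOV on the new format = 2·arctan(13 / (2 × 6.4391)) = 2·arctan(1.00946) ≈ 90.5396°.

90.54°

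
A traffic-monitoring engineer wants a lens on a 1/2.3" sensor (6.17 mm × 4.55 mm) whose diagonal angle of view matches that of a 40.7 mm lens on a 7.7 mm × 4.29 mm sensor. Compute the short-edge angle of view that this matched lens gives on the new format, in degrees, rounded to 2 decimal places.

7.35°

Sensor diagonal = √(7.7² + 4.29²) = √77.6941 ≈ 8.8144 mm.
Sensor diagonal = √(6.17² + 4.55²) = √58.7714 ≈ 7.6663 mm.
Equal diagonal AOV ⇒ f₂ = f₁ · 7.6663/8.8144 = 40.7 × 0.86974 ≈ 35.3984 mm.
Short-edge AOV on the new format = 2·arctan(4.55 / (2 × 35.3984)) = 2·arctan(0.06427) ≈ 7.3545°.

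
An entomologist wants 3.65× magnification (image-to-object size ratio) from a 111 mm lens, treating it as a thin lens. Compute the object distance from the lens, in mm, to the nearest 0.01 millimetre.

141.41 mm

With m = dᵢ/dₒ and 1/f = 1/dₒ + 1/dᵢ, substituting dᵢ = m·dₒ gives 1/f = (1 + 1/m)/dₒ, hence dₒ = f·(1 + 1/m).
dₒ = 111 × (1 + 1/3.65) = 111 × 1.27397 ≈ 141.411 mm.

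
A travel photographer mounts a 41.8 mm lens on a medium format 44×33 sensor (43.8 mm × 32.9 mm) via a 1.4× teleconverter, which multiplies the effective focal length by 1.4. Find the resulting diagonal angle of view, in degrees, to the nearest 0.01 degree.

50.16°

Effective focal length f = 41.8 × 1.4 = 58.52 mm.
Sensor diagonal = √(43.8² + 32.9²) = √3000.8500 ≈ 54.7800 mm.
α = 2·arctan(54.780 / (2 × 58.52)) = 2·arctan(0.46805) ≈ 50.1634°.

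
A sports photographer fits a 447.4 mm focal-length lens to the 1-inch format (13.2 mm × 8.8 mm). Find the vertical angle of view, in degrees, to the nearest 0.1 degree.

1.1°

Angle of view α = 2·arctan(h/2f) with h = 8.8 mm and f = 447.4 mm.
h/2f = 0.00983; arctan(0.00983) ≈ 0.5635°, so α ≈ 1.1269°.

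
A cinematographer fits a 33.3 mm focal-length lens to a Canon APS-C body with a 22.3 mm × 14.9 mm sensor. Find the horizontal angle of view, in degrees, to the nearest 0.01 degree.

Angle of view α = 2·arctan(w/2f) with w = 22.3 mm and f = 33.3 mm.
w/2f = 0.33483; arctan(0.33483) ≈ 18.5123°, so α ≈ 37.0247°.

37.02°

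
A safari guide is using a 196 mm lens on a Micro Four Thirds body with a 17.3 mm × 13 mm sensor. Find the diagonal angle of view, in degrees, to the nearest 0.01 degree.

6.32°

Sensor diagonal = √(17.3² + 13²) = √468.2900 ≈ 21.6400 mm.
Angle of view α = 2·arctan(d/2f) with d = 21.6400 mm and f = 196 mm.
d/2f = 0.05520; arctan(0.05520) ≈ 3.1598°, so α ≈ 6.3195°.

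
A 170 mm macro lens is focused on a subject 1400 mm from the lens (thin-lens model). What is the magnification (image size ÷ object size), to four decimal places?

0.1382×

Thin lens: 1/f = 1/dₒ + 1/dᵢ → 1/dᵢ = 1/170 − 1/1400 = 0.0051681 mm⁻¹, so dᵢ ≈ 193.4959 mm.
Magnification m = dᵢ/dₒ = 193.4959/1400 ≈ 0.13821.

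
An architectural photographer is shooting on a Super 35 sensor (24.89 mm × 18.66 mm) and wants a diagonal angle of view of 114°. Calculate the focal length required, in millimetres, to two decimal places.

10.10 mm

Sensor diagonal = √(24.89² + 18.66²) = √967.7077 ≈ 31.1080 mm.
From α = 2·arctan(d/2f) we get f = d / (2·tan(α/2)).
With d = 31.1080 mm and α/2 = 57°, tan(α/2) ≈ 1.53986, so f ≈ 31.1080 / 3.07973 ≈ 10.1009 mm.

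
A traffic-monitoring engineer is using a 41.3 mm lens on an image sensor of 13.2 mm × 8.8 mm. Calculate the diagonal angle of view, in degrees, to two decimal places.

Sensor diagonal = √(13.2² + 8.8²) = √251.6800 ≈ 15.8644 mm.
Angle of view α = 2·arctan(d/2f) with d = 15.8644 mm and f = 41.3 mm.
d/2f = 0.19206; arctan(0.19206) ≈ 10.8720°, so α ≈ 21.7440°.

21.74°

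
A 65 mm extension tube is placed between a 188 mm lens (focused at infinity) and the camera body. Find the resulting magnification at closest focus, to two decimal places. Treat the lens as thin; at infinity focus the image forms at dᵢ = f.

0.35×

The tube moves the image plane from f to f + e, so dᵢ = 188 + 65 = 253 mm. Focus is achieved when 1/f = 1/dₒ + 1/dᵢ, giving dₒ = 1/(1/f − 1/(f+e)).
Magnification m = dᵢ/dₒ = (f+e)·(1/f − 1/(f+e)) = e/f = 65/188 ≈ 0.3457.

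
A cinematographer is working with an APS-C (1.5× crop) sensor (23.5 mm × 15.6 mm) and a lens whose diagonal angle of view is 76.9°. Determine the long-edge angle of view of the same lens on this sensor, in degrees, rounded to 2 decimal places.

66.97°

Sensor diagonal = √(23.5² + 15.6²) = √795.6100 ≈ 28.2066 mm.
From the diagonal AOV: f = 28.2066 / (2·tan(38.45°)) = 28.2066 / 1.58802 ≈ 17.7620 mm.
Long-edge AOV = 2·arctan(23.5 / (2 × 17.7620)) = 2·arctan(0.66152) ≈ 66.9711°.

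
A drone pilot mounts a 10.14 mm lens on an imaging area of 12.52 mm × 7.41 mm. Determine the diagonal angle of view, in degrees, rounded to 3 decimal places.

71.310°

Sensor diagonal = √(12.52² + 7.41²) = √211.6585 ≈ 14.5485 mm.
Angle of view α = 2·arctan(d/2f) with d = 14.5485 mm and f = 10.14 mm.
d/2f = 0.71738; arctan(0.71738) ≈ 35.6549°, so α ≈ 71.3099°.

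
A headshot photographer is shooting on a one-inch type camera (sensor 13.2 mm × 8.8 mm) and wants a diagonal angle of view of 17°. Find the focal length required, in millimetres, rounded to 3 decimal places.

Sensor diagonal = √(13.2² + 8.8²) = √251.6800 ≈ 15.8644 mm.
From α = 2·arctan(d/2f) we get f = d / (2·tan(α/2)).
With d = 15.8644 mm and α/2 = 8.5°, tan(α/2) ≈ 0.14945, so f ≈ 15.8644 / 0.29890 ≈ 53.0757 mm.

53.076 mm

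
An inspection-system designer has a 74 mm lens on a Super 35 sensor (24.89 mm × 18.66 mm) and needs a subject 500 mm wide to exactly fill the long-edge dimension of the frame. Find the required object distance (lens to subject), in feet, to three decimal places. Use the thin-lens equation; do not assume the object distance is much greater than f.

5.120 ft

Magnification m = w/W = dᵢ/dₒ; combined with 1/f = 1/dₒ + 1/dᵢ this gives dₒ = f·(1 + W/w).
dₒ = 74 mm × (1 + 500/24.89) = 74 × 21.0884 ≈ 1560.541 mm = 1560.541/304.8 ft = 5.11988 ft.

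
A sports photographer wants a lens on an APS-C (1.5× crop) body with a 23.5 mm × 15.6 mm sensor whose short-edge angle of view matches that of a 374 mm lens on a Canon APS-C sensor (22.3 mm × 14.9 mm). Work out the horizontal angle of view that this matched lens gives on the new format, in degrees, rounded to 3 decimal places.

Equal short-edge AOV ⇒ f₂ = f₁ · 15.6/14.9 = 374 × 1.04698 ≈ 391.5705 mm.
Horizontal AOV on the new format = 2·arctan(23.5 / (2 × 391.5705)) = 2·arctan(0.03001) ≈ 3.4376°.

3.438°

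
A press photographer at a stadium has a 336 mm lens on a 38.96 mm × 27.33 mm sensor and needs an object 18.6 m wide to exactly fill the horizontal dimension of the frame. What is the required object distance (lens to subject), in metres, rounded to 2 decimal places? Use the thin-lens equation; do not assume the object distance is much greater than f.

160.75 m

W: 18.6 m = 18600 mm.
Magnification m = w/W = dᵢ/dₒ; combined with 1/f = 1/dₒ + 1/dᵢ this gives dₒ = f·(1 + W/w).
dₒ = 336 mm × (1 + 18600/38.96) = 336 × 478.4127 ≈ 160746.678 mm = 160.747 m.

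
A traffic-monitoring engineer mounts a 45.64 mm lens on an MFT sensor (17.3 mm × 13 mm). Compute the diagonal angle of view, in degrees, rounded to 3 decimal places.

Sensor diagonal = √(17.3² + 13²) = √468.2900 ≈ 21.6400 mm.
Angle of view α = 2·arctan(d/2f) with d = 21.6400 mm and f = 45.64 mm.
d/2f = 0.23707; arctan(0.23707) ≈ 13.3370°, so α ≈ 26.6741°.

26.674°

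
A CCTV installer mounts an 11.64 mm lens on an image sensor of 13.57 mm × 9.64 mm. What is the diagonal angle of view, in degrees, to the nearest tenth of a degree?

Sensor diagonal = √(13.57² + 9.64²) = √277.0745 ≈ 16.6456 mm.
Angle of view α = 2·arctan(d/2f) with d = 16.6456 mm and f = 11.64 mm.
d/2f = 0.71502; arctan(0.71502) ≈ 35.5653°, so α ≈ 71.1307°.

71.1°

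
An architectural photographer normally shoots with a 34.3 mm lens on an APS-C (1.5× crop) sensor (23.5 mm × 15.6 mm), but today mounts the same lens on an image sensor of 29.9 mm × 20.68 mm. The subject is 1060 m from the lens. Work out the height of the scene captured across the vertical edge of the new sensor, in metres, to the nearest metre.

639 m

The focal length stays 34.3 mm; the relevant sensor dimension is now h = 20.68 mm. Object distance dₒ = 1060 m = 1.06e+06 mm.
Thin-lens field height W = h·(dₒ − f)/f = 20.68 × (1.06e+06 − 34.3)/34.3 ≈ 639069.699 mm = 639.07 m.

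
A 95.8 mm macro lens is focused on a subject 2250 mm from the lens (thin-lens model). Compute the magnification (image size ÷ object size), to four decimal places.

0.0445×

Thin lens: 1/f = 1/dₒ + 1/dᵢ → 1/dᵢ = 1/95.8 − 1/2250 = 0.0099940 mm⁻¹, so dᵢ ≈ 100.0603 mm.
Magnification m = dᵢ/dₒ = 100.0603/2250 ≈ 0.04447.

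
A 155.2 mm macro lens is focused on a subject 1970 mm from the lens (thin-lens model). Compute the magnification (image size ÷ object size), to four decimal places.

0.0855×

Thin lens: 1/f = 1/dₒ + 1/dᵢ → 1/dᵢ = 1/155.2 − 1/1970 = 0.0059357 mm⁻¹, so dᵢ ≈ 168.4726 mm.
Magnification m = dᵢ/dₒ = 168.4726/1970 ≈ 0.08552.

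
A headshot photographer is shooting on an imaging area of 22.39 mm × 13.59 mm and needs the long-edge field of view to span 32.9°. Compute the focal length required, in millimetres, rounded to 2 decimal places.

37.92 mm

From α = 2·arctan(w/2f) we get f = w / (2·tan(α/2)).
With w = 22.39 mm and α/2 = 16.45°, tan(α/2) ≈ 0.29526, so f ≈ 22.39 / 0.59053 ≈ 37.9152 mm.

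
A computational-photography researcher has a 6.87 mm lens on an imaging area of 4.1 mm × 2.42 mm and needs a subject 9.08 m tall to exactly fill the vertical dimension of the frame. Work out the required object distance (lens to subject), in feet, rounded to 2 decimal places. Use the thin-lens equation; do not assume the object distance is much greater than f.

84.59 ft

W: 9.08 m = 9080 mm.
Magnification m = h/W = dᵢ/dₒ; combined with 1/f = 1/dₒ + 1/dᵢ this gives dₒ = f·(1 + W/h).
dₒ = 6.87 mm × (1 + 9080/2.42) = 6.87 × 3753.0661 ≈ 25783.564 mm = 25783.564/304.8 ft = 84.5917 ft.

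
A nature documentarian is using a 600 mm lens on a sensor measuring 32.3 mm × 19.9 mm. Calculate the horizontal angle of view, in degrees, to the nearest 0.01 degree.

3.08°

Angle of view α = 2·arctan(w/2f) with w = 32.3 mm and f = 600 mm.
w/2f = 0.02692; arctan(0.02692) ≈ 1.5418°, so α ≈ 3.0837°.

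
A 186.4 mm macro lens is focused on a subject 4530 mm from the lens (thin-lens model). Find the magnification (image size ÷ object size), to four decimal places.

0.0429×

Thin lens: 1/f = 1/dₒ + 1/dᵢ → 1/dᵢ = 1/186.4 − 1/4530 = 0.0051441 mm⁻¹, so dᵢ ≈ 194.3991 mm.
Magnification m = dᵢ/dₒ = 194.3991/4530 ≈ 0.04291.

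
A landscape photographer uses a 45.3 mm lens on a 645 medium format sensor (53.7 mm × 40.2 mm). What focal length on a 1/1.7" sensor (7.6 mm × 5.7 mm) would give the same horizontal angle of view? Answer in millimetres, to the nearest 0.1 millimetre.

Equal angle of view means equal width/f ratio, so f₂ = f₁ · (width₂/width₁) = 45.3 × 7.6/53.7.
f₂ = 45.3 × 0.14153 ≈ 6.411 mm.

6.4 mm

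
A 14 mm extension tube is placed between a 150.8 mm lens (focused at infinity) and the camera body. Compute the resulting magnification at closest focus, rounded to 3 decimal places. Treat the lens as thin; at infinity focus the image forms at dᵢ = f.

The tube moves the image plane from f to f + e, so dᵢ = 150.8 + 14 = 164.8 mm. Focus is achieved when 1/f = 1/dₒ + 1/dᵢ, giving dₒ = 1/(1/f − 1/(f+e)).
Magnification m = dᵢ/dₒ = (f+e)·(1/f − 1/(f+e)) = e/f = 14/150.8 ≈ 0.0928.

0.093×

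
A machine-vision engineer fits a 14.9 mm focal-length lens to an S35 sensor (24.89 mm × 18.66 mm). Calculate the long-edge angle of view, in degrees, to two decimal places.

79.74°

Angle of view α = 2·arctan(w/2f) with w = 24.89 mm and f = 14.9 mm.
w/2f = 0.83523; arctan(0.83523) ≈ 39.8698°, so α ≈ 79.7396°.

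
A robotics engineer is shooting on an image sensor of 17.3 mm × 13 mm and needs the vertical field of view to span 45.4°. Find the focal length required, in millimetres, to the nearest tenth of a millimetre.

From α = 2·arctan(h/2f) we get f = h / (2·tan(α/2)).
With h = 13 mm and α/2 = 22.7°, tan(α/2) ≈ 0.41831, so f ≈ 13 / 0.83662 ≈ 15.5388 mm.

15.5 mm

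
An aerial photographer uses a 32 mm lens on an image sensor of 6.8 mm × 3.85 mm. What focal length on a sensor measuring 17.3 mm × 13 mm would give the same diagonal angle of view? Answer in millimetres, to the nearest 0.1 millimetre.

Sensor diagonal = √(6.8² + 3.85²) = √61.0625 ≈ 7.8142 mm.
Sensor diagonal = √(17.3² + 13²) = √468.2900 ≈ 21.6400 mm.
Equal angle of view means equal diagonal/f ratio, so f₂ = f₁ · (diagonal₂/diagonal₁) = 32 × 21.6400/7.8142.
f₂ = 32 × 2.76930 ≈ 88.618 mm.

88.6 mm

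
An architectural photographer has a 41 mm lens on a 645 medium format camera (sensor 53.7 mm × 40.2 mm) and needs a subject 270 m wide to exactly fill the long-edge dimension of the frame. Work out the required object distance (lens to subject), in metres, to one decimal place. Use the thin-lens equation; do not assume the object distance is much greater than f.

206.2 m

W: 270 m = 270000 mm.
Magnification m = w/W = dᵢ/dₒ; combined with 1/f = 1/dₒ + 1/dᵢ this gives dₒ = f·(1 + W/w).
dₒ = 41 mm × (1 + 270000/53.7) = 41 × 5028.9330 ≈ 206186.251 mm = 206.186 m.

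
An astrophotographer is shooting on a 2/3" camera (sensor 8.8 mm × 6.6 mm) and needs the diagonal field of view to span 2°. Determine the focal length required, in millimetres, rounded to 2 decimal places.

Sensor diagonal = √(8.8² + 6.6²) = √121.0000 ≈ 11.0000 mm.
From α = 2·arctan(d/2f) we get f = d / (2·tan(α/2)).
With d = 11.0000 mm and α/2 = 1°, tan(α/2) ≈ 0.01746, so f ≈ 11.0000 / 0.03491 ≈ 315.0948 mm.

315.09 mm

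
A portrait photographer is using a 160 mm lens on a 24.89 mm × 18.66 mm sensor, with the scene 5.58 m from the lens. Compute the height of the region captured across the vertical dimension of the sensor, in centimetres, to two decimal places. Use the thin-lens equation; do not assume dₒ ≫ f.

63.21 cm

dₒ: 5.58 m = 5580 mm.
Similar triangles through the lens centre give W/dₒ = h/dᵢ; with 1/f = 1/dₒ + 1/dᵢ this gives W = h·(dₒ − f)/f.
W = 18.66 mm × (5580 − 160) / 160 = 18.66 × 33.8750 ≈ 632.107 mm = 63.2107 cm.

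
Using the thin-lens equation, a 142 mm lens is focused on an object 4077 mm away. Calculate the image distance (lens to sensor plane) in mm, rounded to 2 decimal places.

1/dᵢ = 1/f − 1/dₒ = 1/142 − 1/4077 = 0.0067970 mm⁻¹.
dᵢ = 1/0.0067970 ≈ 147.1243 mm.

147.12 mm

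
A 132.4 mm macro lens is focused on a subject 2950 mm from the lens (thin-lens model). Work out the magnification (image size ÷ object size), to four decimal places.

0.0470×

Thin lens: 1/f = 1/dₒ + 1/dᵢ → 1/dᵢ = 1/132.4 − 1/2950 = 0.0072139 mm⁻¹, so dᵢ ≈ 138.6215 mm.
Magnification m = dᵢ/dₒ = 138.6215/2950 ≈ 0.04699.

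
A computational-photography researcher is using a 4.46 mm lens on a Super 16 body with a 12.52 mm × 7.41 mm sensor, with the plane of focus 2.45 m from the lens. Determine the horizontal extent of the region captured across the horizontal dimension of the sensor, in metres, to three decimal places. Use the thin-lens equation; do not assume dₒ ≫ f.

dₒ: 2.45 m = 2450 mm.
Similar triangles through the lens centre give W/dₒ = w/dᵢ; with 1/f = 1/dₒ + 1/dᵢ this gives W = w·(dₒ − f)/f.
W = 12.52 mm × (2450 − 4.46) / 4.46 = 12.52 × 548.3274 ≈ 6865.058 mm = 6.86506 m.

6.865 m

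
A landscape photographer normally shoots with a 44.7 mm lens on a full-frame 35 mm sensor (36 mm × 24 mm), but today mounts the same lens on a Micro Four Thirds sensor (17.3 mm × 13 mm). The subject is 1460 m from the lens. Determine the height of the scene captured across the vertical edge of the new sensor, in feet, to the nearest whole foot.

1393 ft

The focal length stays 44.7 mm; the relevant sensor dimension is now h = 13 mm. Object distance dₒ = 1460 m = 1.46e+06 mm.
Thin-lens field height W = h·(dₒ − f)/f = 13 × (1.46e+06 − 44.7)/44.7 ≈ 424595.501 mm = 424595.501/304.8 ft = 1393.03 ft.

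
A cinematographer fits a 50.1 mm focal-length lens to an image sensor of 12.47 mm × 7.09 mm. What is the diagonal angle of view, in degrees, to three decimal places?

Sensor diagonal = √(12.47² + 7.09²) = √205.7690 ≈ 14.3447 mm.
Angle of view α = 2·arctan(d/2f) with d = 14.3447 mm and f = 50.1 mm.
d/2f = 0.14316; arctan(0.14316) ≈ 8.1471°, so α ≈ 16.2942°.

16.294°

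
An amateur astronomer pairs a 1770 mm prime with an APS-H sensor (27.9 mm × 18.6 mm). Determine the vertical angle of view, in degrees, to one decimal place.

Angle of view α = 2·arctan(h/2f) with h = 18.6 mm and f = 1770 mm.
h/2f = 0.00525; arctan(0.00525) ≈ 0.3010°, so α ≈ 0.6021°.

0.6°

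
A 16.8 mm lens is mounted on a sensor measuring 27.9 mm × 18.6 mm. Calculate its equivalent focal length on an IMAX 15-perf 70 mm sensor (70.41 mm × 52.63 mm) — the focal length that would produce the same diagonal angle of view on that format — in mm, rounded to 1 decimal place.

Sensor diagonal = √(27.9² + 18.6²) = √1124.3700 ≈ 33.5316 mm.
Sensor diagonal = √(70.41² + 52.63²) = √7727.4850 ≈ 87.9061 mm.
Equal angle of view means equal diagonal/f ratio, so f₂ = f₁ · (diagonal₂/diagonal₁) = 16.8 × 87.9061/33.5316.
f₂ = 16.8 × 2.62159 ≈ 44.043 mm.

44.0 mm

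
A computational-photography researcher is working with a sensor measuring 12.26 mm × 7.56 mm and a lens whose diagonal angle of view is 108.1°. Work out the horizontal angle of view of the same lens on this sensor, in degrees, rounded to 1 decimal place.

99.1°

Sensor diagonal = √(12.26² + 7.56²) = √207.4612 ≈ 14.4035 mm.
From the diagonal AOV: f = 14.4035 / (2·tan(54.05°)) = 14.4035 / 2.75782 ≈ 5.2228 mm.
Horizontal AOV = 2·arctan(12.26 / (2 × 5.2228)) = 2·arctan(1.17370) ≈ 99.1377°.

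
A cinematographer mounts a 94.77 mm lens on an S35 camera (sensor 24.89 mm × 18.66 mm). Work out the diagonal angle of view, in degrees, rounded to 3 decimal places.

Sensor diagonal = √(24.89² + 18.66²) = √967.7077 ≈ 31.1080 mm.
Angle of view α = 2·arctan(d/2f) with d = 31.1080 mm and f = 94.77 mm.
d/2f = 0.16412; arctan(0.16412) ≈ 9.3205°, so α ≈ 18.6410°.

18.641°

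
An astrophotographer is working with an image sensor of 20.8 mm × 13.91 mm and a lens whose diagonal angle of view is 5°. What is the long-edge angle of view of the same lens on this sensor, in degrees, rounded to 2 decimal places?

Sensor diagonal = √(20.8² + 13.91²) = √626.1281 ≈ 25.0226 mm.
From the diagonal AOV: f = 25.0226 / (2·tan(2.5°)) = 25.0226 / 0.08732 ≈ 286.5553 mm.
Long-edge AOV = 2·arctan(20.8 / (2 × 286.5553)) = 2·arctan(0.03629) ≈ 4.1571°.

4.16°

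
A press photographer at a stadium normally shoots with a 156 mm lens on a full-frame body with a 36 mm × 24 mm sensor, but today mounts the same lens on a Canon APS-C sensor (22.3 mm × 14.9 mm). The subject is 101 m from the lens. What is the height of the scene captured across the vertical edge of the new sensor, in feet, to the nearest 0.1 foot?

The focal length stays 156 mm; the relevant sensor dimension is now h = 14.9 mm. Object distance dₒ = 101 m = 101000 mm.
Thin-lens field height W = h·(dₒ − f)/f = 14.9 × (101000 − 156)/156 ≈ 9631.895 mm = 9631.895/304.8 ft = 31.6007 ft.

31.6 ft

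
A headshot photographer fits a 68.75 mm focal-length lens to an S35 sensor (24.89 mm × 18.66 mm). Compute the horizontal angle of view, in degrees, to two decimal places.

20.52°

Angle of view α = 2·arctan(w/2f) with w = 24.89 mm and f = 68.75 mm.
w/2f = 0.18102; arctan(0.18102) ≈ 10.2605°, so α ≈ 20.5209°.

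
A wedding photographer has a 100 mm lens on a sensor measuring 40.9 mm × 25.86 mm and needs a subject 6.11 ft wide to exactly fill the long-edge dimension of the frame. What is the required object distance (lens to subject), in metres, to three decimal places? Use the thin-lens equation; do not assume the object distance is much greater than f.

4.653 m

W: 6.11 ft × 304.8 mm/ft = 1862.33 mm.
Magnification m = w/W = dᵢ/dₒ; combined with 1/f = 1/dₒ + 1/dᵢ this gives dₒ = f·(1 + W/w).
dₒ = 100 mm × (1 + 1862.33/40.9) = 100 × 46.5337 ≈ 4653.369 mm = 4.65337 m.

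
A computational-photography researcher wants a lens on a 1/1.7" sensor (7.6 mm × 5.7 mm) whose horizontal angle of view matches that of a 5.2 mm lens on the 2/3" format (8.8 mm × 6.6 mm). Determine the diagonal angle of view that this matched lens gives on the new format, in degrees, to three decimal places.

Equal horizontal AOV ⇒ f₂ = f₁ · 7.6/8.8 = 5.2 × 0.86364 ≈ 4.4909 mm.
Sensor diagonal = √(7.6² + 5.7²) = √90.2500 ≈ 9.5000 mm.
Diagonal AOV on the new format = 2·arctan(9.5000 / (2 × 4.4909)) = 2·arctan(1.05769) ≈ 93.2120°.

93.212°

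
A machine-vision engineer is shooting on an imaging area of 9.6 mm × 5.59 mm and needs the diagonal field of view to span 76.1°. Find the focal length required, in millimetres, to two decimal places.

7.10 mm

Sensor diagonal = √(9.6² + 5.59²) = √123.4081 ≈ 11.1089 mm.
From α = 2·arctan(d/2f) we get f = d / (2·tan(α/2)).
With d = 11.1089 mm and α/2 = 38.05°, tan(α/2) ≈ 0.78269, so f ≈ 11.1089 / 1.56538 ≈ 7.0966 mm.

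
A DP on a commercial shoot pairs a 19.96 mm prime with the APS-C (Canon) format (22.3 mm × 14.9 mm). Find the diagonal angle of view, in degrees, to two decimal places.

67.79°

Sensor diagonal = √(22.3² + 14.9²) = √719.3000 ≈ 26.8198 mm.
Angle of view α = 2·arctan(d/2f) with d = 26.8198 mm and f = 19.96 mm.
d/2f = 0.67184; arctan(0.67184) ≈ 33.8947°, so α ≈ 67.7894°.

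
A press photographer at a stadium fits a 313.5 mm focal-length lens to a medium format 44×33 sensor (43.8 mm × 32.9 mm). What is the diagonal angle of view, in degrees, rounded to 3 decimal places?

9.986°

Sensor diagonal = √(43.8² + 32.9²) = √3000.8500 ≈ 54.7800 mm.
Angle of view α = 2·arctan(d/2f) with d = 54.7800 mm and f = 313.5 mm.
d/2f = 0.08737; arctan(0.08737) ≈ 4.9932°, so α ≈ 9.9863°.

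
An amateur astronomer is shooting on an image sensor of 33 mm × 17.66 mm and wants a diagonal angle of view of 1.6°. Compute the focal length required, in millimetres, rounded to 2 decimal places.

Sensor diagonal = √(33² + 17.66²) = √1400.8756 ≈ 37.4283 mm.
From α = 2·arctan(d/2f) we get f = d / (2·tan(α/2)).
With d = 37.4283 mm and α/2 = 0.8°, tan(α/2) ≈ 0.01396, so f ≈ 37.4283 / 0.02793 ≈ 1340.2142 mm.

1340.21 mm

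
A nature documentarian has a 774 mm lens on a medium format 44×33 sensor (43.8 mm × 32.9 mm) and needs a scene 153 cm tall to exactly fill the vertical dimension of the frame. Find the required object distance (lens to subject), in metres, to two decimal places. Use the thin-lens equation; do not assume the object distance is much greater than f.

36.77 m

W: 153 cm = 1530 mm.
Magnification m = h/W = dᵢ/dₒ; combined with 1/f = 1/dₒ + 1/dᵢ this gives dₒ = f·(1 + W/h).
dₒ = 774 mm × (1 + 1530/32.9) = 774 × 47.5046 ≈ 36768.529 mm = 36.7685 m.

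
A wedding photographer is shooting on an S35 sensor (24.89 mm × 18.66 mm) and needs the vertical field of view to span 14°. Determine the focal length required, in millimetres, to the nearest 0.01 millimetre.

From α = 2·arctan(h/2f) we get f = h / (2·tan(α/2)).
With h = 18.66 mm and α/2 = 7°, tan(α/2) ≈ 0.12278, so f ≈ 18.66 / 0.24557 ≈ 75.9868 mm.

75.99 mm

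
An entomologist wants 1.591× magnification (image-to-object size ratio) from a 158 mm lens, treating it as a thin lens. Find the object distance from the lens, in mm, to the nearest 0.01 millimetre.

257.31 mm

With m = dᵢ/dₒ and 1/f = 1/dₒ + 1/dᵢ, substituting dᵢ = m·dₒ gives 1/f = (1 + 1/m)/dₒ, hence dₒ = f·(1 + 1/m).
dₒ = 158 × (1 + 1/1.591) = 158 × 1.62854 ≈ 257.309 mm.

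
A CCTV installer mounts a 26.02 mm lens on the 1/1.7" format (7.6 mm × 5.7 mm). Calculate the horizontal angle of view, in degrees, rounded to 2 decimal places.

Angle of view α = 2·arctan(w/2f) with w = 7.6 mm and f = 26.02 mm.
w/2f = 0.14604; arctan(0.14604) ≈ 8.3088°, so α ≈ 16.6176°.

16.62°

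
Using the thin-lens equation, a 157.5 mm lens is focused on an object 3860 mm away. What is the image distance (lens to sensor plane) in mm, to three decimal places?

1/dᵢ = 1/f − 1/dₒ = 1/157.5 − 1/3860 = 0.0060901 mm⁻¹.
dᵢ = 1/0.0060901 ≈ 164.1999 mm.

164.200 mm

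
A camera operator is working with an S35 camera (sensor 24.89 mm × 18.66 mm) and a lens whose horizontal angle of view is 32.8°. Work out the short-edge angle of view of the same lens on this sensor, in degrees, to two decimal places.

From the horizontal AOV: f = 24.89 / (2·tan(16.4°)) = 24.89 / 0.58863 ≈ 42.2845 mm.
Short-edge AOV = 2·arctan(18.66 / (2 × 42.2845)) = 2·arctan(0.22065) ≈ 24.8857°.

24.89°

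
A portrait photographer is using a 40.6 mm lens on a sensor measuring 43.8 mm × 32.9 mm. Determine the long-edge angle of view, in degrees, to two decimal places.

56.69°

Angle of view α = 2·arctan(w/2f) with w = 43.8 mm and f = 40.6 mm.
w/2f = 0.53941; arctan(0.53941) ≈ 28.3428°, so α ≈ 56.6856°.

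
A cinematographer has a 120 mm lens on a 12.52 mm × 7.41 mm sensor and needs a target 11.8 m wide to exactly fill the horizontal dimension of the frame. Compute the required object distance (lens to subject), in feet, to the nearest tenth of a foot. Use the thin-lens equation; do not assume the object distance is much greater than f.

371.5 ft

W: 11.8 m = 11800 mm.
Magnification m = w/W = dᵢ/dₒ; combined with 1/f = 1/dₒ + 1/dᵢ this gives dₒ = f·(1 + W/w).
dₒ = 120 mm × (1 + 11800/12.52) = 120 × 943.4920 ≈ 113219.042 mm = 113219.042/304.8 ft = 371.454 ft.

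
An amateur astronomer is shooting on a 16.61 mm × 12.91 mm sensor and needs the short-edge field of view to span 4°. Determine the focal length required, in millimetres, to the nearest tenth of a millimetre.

From α = 2·arctan(h/2f) we get f = h / (2·tan(α/2)).
With h = 12.91 mm and α/2 = 2°, tan(α/2) ≈ 0.03492, so f ≈ 12.91 / 0.06984 ≈ 184.8470 mm.

184.8 mm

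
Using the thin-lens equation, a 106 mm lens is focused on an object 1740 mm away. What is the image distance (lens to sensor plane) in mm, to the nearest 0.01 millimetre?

112.88 mm

1/dᵢ = 1/f − 1/dₒ = 1/106 − 1/1740 = 0.0088592 mm⁻¹.
dᵢ = 1/0.0088592 ≈ 112.8764 mm.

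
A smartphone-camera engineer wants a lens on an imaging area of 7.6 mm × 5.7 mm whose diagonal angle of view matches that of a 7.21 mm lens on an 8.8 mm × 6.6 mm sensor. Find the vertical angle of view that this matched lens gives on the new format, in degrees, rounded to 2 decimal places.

Sensor diagonal = √(8.8² + 6.6²) = √121.0000 ≈ 11.0000 mm.
Sensor diagonal = √(7.6² + 5.7²) = √90.2500 ≈ 9.5000 mm.
Equal diagonal AOV ⇒ f₂ = f₁ · 9.5000/11.0000 = 7.21 × 0.86364 ≈ 6.2268 mm.
Vertical AOV on the new format = 2·arctan(5.7 / (2 × 6.2268)) = 2·arctan(0.45770) ≈ 49.1869°.

49.19°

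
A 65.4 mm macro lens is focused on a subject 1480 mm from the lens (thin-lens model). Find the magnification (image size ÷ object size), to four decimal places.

Thin lens: 1/f = 1/dₒ + 1/dᵢ → 1/dᵢ = 1/65.4 − 1/1480 = 0.0146148 mm⁻¹, so dᵢ ≈ 68.4236 mm.
Magnification m = dᵢ/dₒ = 68.4236/1480 ≈ 0.04623.

0.0462×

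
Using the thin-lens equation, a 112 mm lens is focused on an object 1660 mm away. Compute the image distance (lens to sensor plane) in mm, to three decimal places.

120.103 mm

1/dᵢ = 1/f − 1/dₒ = 1/112 − 1/1660 = 0.0083262 mm⁻¹.
dᵢ = 1/0.0083262 ≈ 120.1034 mm.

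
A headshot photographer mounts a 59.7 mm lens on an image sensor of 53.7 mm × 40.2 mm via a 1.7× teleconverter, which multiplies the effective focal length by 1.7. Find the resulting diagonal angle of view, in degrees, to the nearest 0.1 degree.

36.6°

Effective focal length f = 59.7 × 1.7 = 101.49 mm.
Sensor diagonal = √(53.7² + 40.2²) = √4499.7300 ≈ 67.0800 mm.
α = 2·arctan(67.080 / (2 × 101.49)) = 2·arctan(0.33048) ≈ 36.5750°.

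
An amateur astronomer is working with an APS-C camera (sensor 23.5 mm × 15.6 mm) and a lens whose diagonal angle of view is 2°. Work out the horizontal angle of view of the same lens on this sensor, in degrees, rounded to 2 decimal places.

1.67°

Sensor diagonal = √(23.5² + 15.6²) = √795.6100 ≈ 28.2066 mm.
From the diagonal AOV: f = 28.2066 / (2·tan(1°)) = 28.2066 / 0.03491 ≈ 807.9764 mm.
Horizontal AOV = 2·arctan(23.5 / (2 × 807.9764)) = 2·arctan(0.01454) ≈ 1.6663°.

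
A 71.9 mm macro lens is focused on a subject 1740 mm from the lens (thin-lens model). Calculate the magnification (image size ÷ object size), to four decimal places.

Thin lens: 1/f = 1/dₒ + 1/dᵢ → 1/dᵢ = 1/71.9 − 1/1740 = 0.0133335 mm⁻¹, so dᵢ ≈ 74.9991 mm.
Magnification m = dᵢ/dₒ = 74.9991/1740 ≈ 0.04310.

0.0431×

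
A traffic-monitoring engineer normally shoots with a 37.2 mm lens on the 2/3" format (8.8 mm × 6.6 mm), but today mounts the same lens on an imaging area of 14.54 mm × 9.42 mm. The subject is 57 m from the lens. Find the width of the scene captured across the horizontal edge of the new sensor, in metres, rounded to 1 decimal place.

22.3 m

The focal length stays 37.2 mm; the relevant sensor dimension is now w = 14.54 mm. Object distance dₒ = 57 m = 57000 mm.
Thin-lens field width W = w·(dₒ − f)/f = 14.54 × (57000 − 37.2)/37.2 ≈ 22264.492 mm = 22.2645 m.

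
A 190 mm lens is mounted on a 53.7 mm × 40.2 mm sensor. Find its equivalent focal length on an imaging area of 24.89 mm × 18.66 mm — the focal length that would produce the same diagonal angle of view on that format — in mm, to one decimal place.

88.1 mm

Sensor diagonal = √(53.7² + 40.2²) = √4499.7300 ≈ 67.0800 mm.
Sensor diagonal = √(24.89² + 18.66²) = √967.7077 ≈ 31.1080 mm.
Equal angle of view means equal diagonal/f ratio, so f₂ = f₁ · (diagonal₂/diagonal₁) = 190 × 31.1080/67.0800.
f₂ = 190 × 0.46374 ≈ 88.111 mm.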